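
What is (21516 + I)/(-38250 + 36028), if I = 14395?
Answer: -35911/2222 ≈ -16.162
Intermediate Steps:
(21516 + I)/(-38250 + 36028) = (21516 + 14395)/(-38250 + 36028) = 35911/(-2222) = 35911*(-1/2222) = -35911/2222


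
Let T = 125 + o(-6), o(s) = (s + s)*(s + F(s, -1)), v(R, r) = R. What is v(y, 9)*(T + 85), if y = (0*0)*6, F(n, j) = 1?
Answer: 0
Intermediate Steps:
y = 0 (y = 0*6 = 0)
o(s) = 2*s*(1 + s) (o(s) = (s + s)*(s + 1) = (2*s)*(1 + s) = 2*s*(1 + s))
T = 185 (T = 125 + 2*(-6)*(1 - 6) = 125 + 2*(-6)*(-5) = 125 + 60 = 185)
v(y, 9)*(T + 85) = 0*(185 + 85) = 0*270 = 0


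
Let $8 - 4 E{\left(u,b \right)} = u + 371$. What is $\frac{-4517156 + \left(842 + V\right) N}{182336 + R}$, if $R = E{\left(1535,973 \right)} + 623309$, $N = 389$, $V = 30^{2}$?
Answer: $- \frac{7679036}{1610341} \approx -4.7686$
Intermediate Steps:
$V = 900$
$E{\left(u,b \right)} = - \frac{363}{4} - \frac{u}{4}$ ($E{\left(u,b \right)} = 2 - \frac{u + 371}{4} = 2 - \frac{371 + u}{4} = 2 - \left(\frac{371}{4} + \frac{u}{4}\right) = - \frac{363}{4} - \frac{u}{4}$)
$R = \frac{1245669}{2}$ ($R = \left(- \frac{363}{4} - \frac{1535}{4}\right) + 623309 = - \frac{949}{2} + 623309 = \frac{1245669}{2} \approx 6.2283 \cdot 10^{5}$)
$\frac{-4517156 + \left(842 + V\right) N}{182336 + R} = \frac{-4517156 + \left(842 + 900\right) 389}{182336 + \frac{1245669}{2}} = \frac{-4517156 + 1742 \cdot 389}{\frac{1610341}{2}} = \left(-4517156 + 677638\right) \frac{2}{1610341} = \left(-3839518\right) \frac{2}{1610341} = - \frac{7679036}{1610341}$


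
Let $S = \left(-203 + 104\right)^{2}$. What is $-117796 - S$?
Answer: $-127597$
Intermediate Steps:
$S = 9801$ ($S = \left(-99\right)^{2} = 9801$)
$-117796 - S = -117796 - 9801 = -127597$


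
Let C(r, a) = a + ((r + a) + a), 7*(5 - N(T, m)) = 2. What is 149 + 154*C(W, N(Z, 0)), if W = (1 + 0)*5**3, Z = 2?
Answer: 21577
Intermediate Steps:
W = 125 (W = 1*125 = 125)
N(T, m) = 33/7 (N(T, m) = 5 - 1/7*2 = 5 - 2/7 = 33/7)
C(r, a) = r + 3*a (C(r, a) = a + ((a + r) + a) = a + (r + 2*a) = r + 3*a)
149 + 154*C(W, N(Z, 0)) = 149 + 154*(125 + 3*(33/7)) = 149 + 154*(125 + 99/7) = 149 + 154*(974/7) = 149 + 21428 = 21577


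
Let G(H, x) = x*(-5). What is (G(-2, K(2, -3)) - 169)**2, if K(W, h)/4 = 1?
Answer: 35721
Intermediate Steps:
K(W, h) = 4 (K(W, h) = 4*1 = 4)
G(H, x) = -5*x
(G(-2, K(2, -3)) - 169)**2 = (-5*4 - 169)**2 = (-20 - 169)**2 = (-189)**2 = 35721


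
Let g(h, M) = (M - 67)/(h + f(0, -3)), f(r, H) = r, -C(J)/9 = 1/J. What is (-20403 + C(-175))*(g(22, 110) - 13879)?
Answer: 109006068222/385 ≈ 2.8313e+8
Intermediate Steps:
C(J) = -9/J
g(h, M) = (-67 + M)/h (g(h, M) = (M - 67)/(h + 0) = (-67 + M)/h)
(-20403 + C(-175))*(g(22, 110) - 13879) = (-20403 - 9/(-175))*((-67 + 110)/22 - 13879) = (-20403 - 9*(-1/175))*((1/22)*43 - 13879) = (-20403 + 9/175)*(43/22 - 13879) = -3570516/175*(-305295/22) = 109006068222/385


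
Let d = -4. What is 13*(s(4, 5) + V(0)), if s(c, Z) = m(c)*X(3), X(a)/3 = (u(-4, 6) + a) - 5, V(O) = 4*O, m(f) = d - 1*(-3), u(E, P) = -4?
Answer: 234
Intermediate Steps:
m(f) = -1 (m(f) = -4 - 1*(-3) = -4 + 3 = -1)
X(a) = -27 + 3*a (X(a) = 3*((-4 + a) - 5) = 3*(-9 + a) = -27 + 3*a)
s(c, Z) = 18 (s(c, Z) = -(-27 + 3*3) = -(-27 + 9) = -1*(-18) = 18)
13*(s(4, 5) + V(0)) = 13*(18 + 4*0) = 13*(18 + 0) = 13*18 = 234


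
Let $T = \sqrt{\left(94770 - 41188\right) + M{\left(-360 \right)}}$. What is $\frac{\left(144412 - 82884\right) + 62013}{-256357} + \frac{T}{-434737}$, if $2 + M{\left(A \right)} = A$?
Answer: $- \frac{123541}{256357} - \frac{2 \sqrt{13305}}{434737} \approx -0.48244$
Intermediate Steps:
$M{\left(A \right)} = -2 + A$
$T = 2 \sqrt{13305}$ ($T = \sqrt{\left(94770 - 41188\right) - 362} = \sqrt{53582 - 362} = \sqrt{53220} = 2 \sqrt{13305} \approx 230.69$)
$\frac{\left(144412 - 82884\right) + 62013}{-256357} + \frac{T}{-434737} = \frac{\left(144412 - 82884\right) + 62013}{-256357} + \frac{2 \sqrt{13305}}{-434737} = \left(61528 + 62013\right) \left(- \frac{1}{256357}\right) + 2 \sqrt{13305} \left(- \frac{1}{434737}\right) = 123541 \left(- \frac{1}{256357}\right) - \frac{2 \sqrt{13305}}{434737} = - \frac{123541}{256357} - \frac{2 \sqrt{13305}}{434737}$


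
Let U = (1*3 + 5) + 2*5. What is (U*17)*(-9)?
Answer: -2754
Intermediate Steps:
U = 18 (U = (3 + 5) + 10 = 8 + 10 = 18)
(U*17)*(-9) = (18*17)*(-9) = 306*(-9) = -2754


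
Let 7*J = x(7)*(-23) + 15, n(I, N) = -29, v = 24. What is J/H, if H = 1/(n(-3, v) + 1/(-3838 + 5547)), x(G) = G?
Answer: 1033680/1709 ≈ 604.84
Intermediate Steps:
J = -146/7 (J = (7*(-23) + 15)/7 = (-161 + 15)/7 = (1/7)*(-146) = -146/7 ≈ -20.857)
H = -1709/49560 (H = 1/(-29 + 1/(-3838 + 5547)) = 1/(-29 + 1/1709) = 1/(-49560/1709) = -1709/49560 ≈ -0.034483)
J/H = -146/(7*(-1709/49560)) = -146/7*(-49560/1709) = 1033680/1709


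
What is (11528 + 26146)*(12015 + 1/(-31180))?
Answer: 7056861966063/15590 ≈ 4.5265e+8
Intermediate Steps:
(11528 + 26146)*(12015 + 1/(-31180)) = 37674*(12015 - 1/31180) = 37674*(374627699/31180) = 7056861966063/15590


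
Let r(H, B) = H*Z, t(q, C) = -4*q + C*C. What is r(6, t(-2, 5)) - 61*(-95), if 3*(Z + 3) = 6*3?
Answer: 5813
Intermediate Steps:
Z = 3 (Z = -3 + (6*3)/3 = -3 + (⅓)*18 = -3 + 6 = 3)
t(q, C) = C² - 4*q (t(q, C) = -4*q + C² = C² - 4*q)
r(H, B) = 3*H (r(H, B) = H*3 = 3*H)
r(6, t(-2, 5)) - 61*(-95) = 3*6 - 61*(-95) = 18 + 5795 = 5813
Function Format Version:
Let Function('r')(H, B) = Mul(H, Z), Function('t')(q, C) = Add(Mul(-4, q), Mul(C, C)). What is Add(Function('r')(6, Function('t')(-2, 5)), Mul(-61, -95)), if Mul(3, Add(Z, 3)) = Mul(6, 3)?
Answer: 5813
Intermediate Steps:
Z = 3 (Z = Add(-3, Mul(Rational(1, 3), Mul(6, 3))) = Add(-3, Mul(Rational(1, 3), 18)) = Add(-3, 6) = 3)
Function('t')(q, C) = Add(Pow(C, 2), Mul(-4, q)) (Function('t')(q, C) = Add(Mul(-4, q), Pow(C, 2)) = Add(Pow(C, 2), Mul(-4, q)))
Function('r')(H, B) = Mul(3, H) (Function('r')(H, B) = Mul(H, 3) = Mul(3, H))
Add(Function('r')(6, Function('t')(-2, 5)), Mul(-61, -95)) = Add(Mul(3, 6), Mul(-61, -95)) = Add(18, 5795) = 5813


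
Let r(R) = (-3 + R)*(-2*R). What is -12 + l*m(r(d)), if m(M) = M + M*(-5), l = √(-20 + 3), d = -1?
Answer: -12 + 32*I*√17 ≈ -12.0 + 131.94*I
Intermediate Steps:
l = I*√17 (l = √(-17) = I*√17 ≈ 4.1231*I)
r(R) = -2*R*(-3 + R)
m(M) = -4*M (m(M) = M - 5*M = -4*M)
-12 + l*m(r(d)) = -12 + (I*√17)*(-8*(-1)*(3 - 1*(-1))) = -12 + (I*√17)*(-8*(-1)*(3 + 1)) = -12 + (I*√17)*(-8*(-1)*4) = -12 + (I*√17)*(-4*(-8)) = -12 + (I*√17)*32 = -12 + 32*I*√17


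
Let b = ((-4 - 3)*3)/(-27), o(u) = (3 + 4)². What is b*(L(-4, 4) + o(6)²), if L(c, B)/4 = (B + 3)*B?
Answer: 17591/9 ≈ 1954.6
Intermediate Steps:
o(u) = 49 (o(u) = 7² = 49)
L(c, B) = 4*B*(3 + B) (L(c, B) = 4*((B + 3)*B) = 4*((3 + B)*B) = 4*(B*(3 + B)) = 4*B*(3 + B))
b = 7/9 (b = -7*3*(-1/27) = -21*(-1/27) = 7/9 ≈ 0.77778)
b*(L(-4, 4) + o(6)²) = 7*(4*4*(3 + 4) + 49²)/9 = 7*(4*4*7 + 2401)/9 = 7*(112 + 2401)/9 = (7/9)*2513 = 17591/9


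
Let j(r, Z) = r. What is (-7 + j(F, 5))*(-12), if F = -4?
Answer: 132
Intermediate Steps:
(-7 + j(F, 5))*(-12) = (-7 - 4)*(-12) = -11*(-12) = 132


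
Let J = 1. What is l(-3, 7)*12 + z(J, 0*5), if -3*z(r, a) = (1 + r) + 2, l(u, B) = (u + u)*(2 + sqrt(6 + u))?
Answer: -436/3 - 72*sqrt(3) ≈ -270.04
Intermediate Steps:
l(u, B) = 2*u*(2 + sqrt(6 + u)) (l(u, B) = (2*u)*(2 + sqrt(6 + u)) = 2*u*(2 + sqrt(6 + u)))
z(r, a) = -1 - r/3 (z(r, a) = -((1 + r) + 2)/3 = -(3 + r)/3 = -1 - r/3)
l(-3, 7)*12 + z(J, 0*5) = (2*(-3)*(2 + sqrt(6 - 3)))*12 + (-1 - 1/3*1) = (2*(-3)*(2 + sqrt(3)))*12 + (-1 - 1/3) = (-12 - 6*sqrt(3))*12 - 4/3 = (-144 - 72*sqrt(3)) - 4/3 = -436/3 - 72*sqrt(3)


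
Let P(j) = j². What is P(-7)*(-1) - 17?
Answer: -66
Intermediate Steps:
P(-7)*(-1) - 17 = (-7)²*(-1) - 17 = 49*(-1) - 17 = -49 - 17 = -66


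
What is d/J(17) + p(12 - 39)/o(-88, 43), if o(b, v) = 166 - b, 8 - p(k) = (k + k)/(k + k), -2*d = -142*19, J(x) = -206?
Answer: -85301/13081 ≈ -6.5210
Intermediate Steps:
d = 1349 (d = -(-71)*19 = -½*(-2698) = 1349)
p(k) = 7 (p(k) = 8 - (k + k)/(k + k) = 8 - 2*k/(2*k) = 8 - 2*k*1/(2*k) = 8 - 1*1 = 8 - 1 = 7)
d/J(17) + p(12 - 39)/o(-88, 43) = 1349/(-206) + 7/(166 - 1*(-88)) = 1349*(-1/206) + 7/(166 + 88) = -1349/206 + 7/254 = -85301/13081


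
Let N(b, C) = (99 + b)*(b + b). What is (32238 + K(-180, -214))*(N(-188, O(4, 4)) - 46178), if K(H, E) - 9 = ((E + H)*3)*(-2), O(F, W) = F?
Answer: -440044254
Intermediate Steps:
N(b, C) = 2*b*(99 + b) (N(b, C) = (99 + b)*(2*b) = 2*b*(99 + b))
K(H, E) = 9 - 6*E - 6*H (K(H, E) = 9 + ((E + H)*3)*(-2) = 9 + (3*E + 3*H)*(-2) = 9 + (-6*E - 6*H) = 9 - 6*E - 6*H)
(32238 + K(-180, -214))*(N(-188, O(4, 4)) - 46178) = (32238 + (9 - 6*(-214) - 6*(-180)))*(2*(-188)*(99 - 188) - 46178) = (32238 + (9 + 1284 + 1080))*(2*(-188)*(-89) - 46178) = (32238 + 2373)*(33464 - 46178) = 34611*(-12714) = -440044254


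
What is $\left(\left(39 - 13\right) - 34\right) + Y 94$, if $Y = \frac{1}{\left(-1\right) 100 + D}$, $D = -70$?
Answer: $- \frac{727}{85} \approx -8.5529$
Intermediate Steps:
$Y = - \frac{1}{170}$ ($Y = \frac{1}{\left(-1\right) 100 - 70} = \frac{1}{-100 - 70} = \frac{1}{-170} = - \frac{1}{170} \approx -0.0058824$)
$\left(\left(39 - 13\right) - 34\right) + Y 94 = \left(\left(39 - 13\right) - 34\right) - \frac{47}{85} = \left(26 - 34\right) - \frac{47}{85} = -8 - \frac{47}{85} = - \frac{727}{85}$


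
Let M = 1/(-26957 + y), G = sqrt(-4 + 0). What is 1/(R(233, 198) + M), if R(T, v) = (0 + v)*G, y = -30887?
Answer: -57844/524695097938177 - 1324987621056*I/524695097938177 ≈ -1.1024e-10 - 0.0025253*I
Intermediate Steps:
G = 2*I (G = sqrt(-4) = 2*I ≈ 2.0*I)
R(T, v) = 2*I*v (R(T, v) = (0 + v)*(2*I) = v*(2*I) = 2*I*v)
M = -1/57844 (M = 1/(-26957 - 30887) = 1/(-57844) = -1/57844 ≈ -1.7288e-5)
1/(R(233, 198) + M) = 1/(2*I*198 - 1/57844) = 1/(396*I - 1/57844) = 1/(-1/57844 + 396*I) = 3345928336*(-1/57844 - 396*I)/524695097938177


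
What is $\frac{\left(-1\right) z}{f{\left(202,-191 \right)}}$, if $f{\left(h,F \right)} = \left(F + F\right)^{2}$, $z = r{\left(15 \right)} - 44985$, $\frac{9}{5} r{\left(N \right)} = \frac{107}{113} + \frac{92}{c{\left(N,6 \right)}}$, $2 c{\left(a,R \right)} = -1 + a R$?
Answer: $\frac{678595955}{2201336502} \approx 0.30827$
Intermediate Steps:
$c{\left(a,R \right)} = - \frac{1}{2} + \frac{R a}{2}$ ($c{\left(a,R \right)} = \frac{-1 + a R}{2} = \frac{-1 + R a}{2} = - \frac{1}{2} + \frac{R a}{2}$)
$r{\left(N \right)} = \frac{535}{1017} + \frac{460}{9 \left(- \frac{1}{2} + 3 N\right)}$ ($r{\left(N \right)} = \frac{5 \left(\frac{107}{113} + \frac{92}{- \frac{1}{2} + \frac{1}{2} \cdot 6 N}\right)}{9} = \frac{5 \left(107 \cdot \frac{1}{113} + \frac{92}{- \frac{1}{2} + 3 N}\right)}{9} = \frac{5 \left(\frac{107}{113} + \frac{92}{- \frac{1}{2} + 3 N}\right)}{9} = \frac{535}{1017} + \frac{460}{9 \left(- \frac{1}{2} + 3 N\right)}$)
$z = - \frac{1357191910}{30171}$ ($z = \frac{5 \left(6895 + 214 \cdot 15\right)}{339 \left(-1 + 6 \cdot 15\right)} - 44985 = \frac{5 \left(6895 + 3210\right)}{339 \left(-1 + 90\right)} - 44985 = \frac{5}{339} \cdot \frac{1}{89} \cdot 10105 - 44985 = \frac{50525}{30171} - 44985 = - \frac{1357191910}{30171} \approx -44983.0$)
$f{\left(h,F \right)} = 4 F^{2}$ ($f{\left(h,F \right)} = \left(2 F\right)^{2} = 4 F^{2}$)
$\frac{\left(-1\right) z}{f{\left(202,-191 \right)}} = \frac{\left(-1\right) \left(- \frac{1357191910}{30171}\right)}{4 \left(-191\right)^{2}} = \frac{1357191910}{30171 \cdot 4 \cdot 36481} = \frac{1357191910}{30171 \cdot 145924} = \frac{1357191910}{30171} \cdot \frac{1}{145924} = \frac{678595955}{2201336502}$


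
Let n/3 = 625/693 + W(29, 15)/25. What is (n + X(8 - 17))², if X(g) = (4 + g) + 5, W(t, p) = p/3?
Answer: 14577124/1334025 ≈ 10.927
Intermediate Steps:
W(t, p) = p/3 (W(t, p) = p*(⅓) = p/3)
X(g) = 9 + g
n = 3818/1155 (n = 3*(625/693 + ((⅓)*15)/25) = 3*(625*(1/693) + 5*(1/25)) = 3*(625/693 + ⅕) = 3*(3818/3465) = 3818/1155 ≈ 3.3056)
(n + X(8 - 17))² = (3818/1155 + (9 + (8 - 17)))² = (3818/1155 + (9 - 9))² = (3818/1155 + 0)² = (3818/1155)² = 14577124/1334025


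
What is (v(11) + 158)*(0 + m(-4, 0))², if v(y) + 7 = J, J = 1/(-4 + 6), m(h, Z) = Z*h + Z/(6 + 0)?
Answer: 0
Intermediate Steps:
m(h, Z) = Z/6 + Z*h (m(h, Z) = Z*h + Z/6 = Z/6 + Z*h)
J = ½ (J = 1/2 = ½ ≈ 0.50000)
v(y) = -13/2 (v(y) = -7 + ½ = -13/2)
(v(11) + 158)*(0 + m(-4, 0))² = (-13/2 + 158)*(0 + 0*(⅙ - 4))² = 303*(0 + 0*(-23/6))²/2 = 303*(0 + 0)²/2 = (303/2)*0² = (303/2)*0 = 0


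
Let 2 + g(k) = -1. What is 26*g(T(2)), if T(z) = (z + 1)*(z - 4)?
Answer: -78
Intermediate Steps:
T(z) = (1 + z)*(-4 + z)
g(k) = -3 (g(k) = -2 - 1 = -3)
26*g(T(2)) = 26*(-3) = -78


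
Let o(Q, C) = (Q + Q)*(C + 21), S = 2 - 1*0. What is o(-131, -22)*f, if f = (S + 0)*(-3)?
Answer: -1572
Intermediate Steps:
S = 2 (S = 2 + 0 = 2)
f = -6 (f = (2 + 0)*(-3) = 2*(-3) = -6)
o(Q, C) = 2*Q*(21 + C) (o(Q, C) = (2*Q)*(21 + C) = 2*Q*(21 + C))
o(-131, -22)*f = (2*(-131)*(21 - 22))*(-6) = (2*(-131)*(-1))*(-6) = 262*(-6) = -1572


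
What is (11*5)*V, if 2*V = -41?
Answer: -2255/2 ≈ -1127.5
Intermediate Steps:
V = -41/2 (V = (½)*(-41) = -41/2 ≈ -20.500)
(11*5)*V = (11*5)*(-41/2) = 55*(-41/2) = -2255/2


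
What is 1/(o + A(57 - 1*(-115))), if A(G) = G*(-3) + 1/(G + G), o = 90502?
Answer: 344/30955185 ≈ 1.1113e-5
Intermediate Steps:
A(G) = 1/(2*G) - 3*G (A(G) = -3*G + 1/(2*G) = 1/(2*G) - 3*G)
1/(o + A(57 - 1*(-115))) = 1/(90502 + (1/(2*(57 - 1*(-115))) - 3*(57 - 1*(-115)))) = 1/(90502 + (1/(2*(57 + 115)) - 3*(57 + 115))) = 1/(90502 + ((½)/172 - 3*172)) = 1/(90502 + ((½)*(1/172) - 516)) = 1/(90502 + (1/344 - 516)) = 1/(90502 - 177503/344) = 1/(30955185/344) = 344/30955185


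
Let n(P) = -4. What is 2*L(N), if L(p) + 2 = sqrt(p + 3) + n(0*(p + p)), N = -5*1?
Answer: -12 + 2*I*sqrt(2) ≈ -12.0 + 2.8284*I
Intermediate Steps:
N = -5
L(p) = -6 + sqrt(3 + p) (L(p) = -2 + (sqrt(p + 3) - 4) = -2 + (sqrt(3 + p) - 4) = -2 + (-4 + sqrt(3 + p)) = -6 + sqrt(3 + p))
2*L(N) = 2*(-6 + sqrt(3 - 5)) = 2*(-6 + sqrt(-2)) = 2*(-6 + I*sqrt(2)) = -12 + 2*I*sqrt(2)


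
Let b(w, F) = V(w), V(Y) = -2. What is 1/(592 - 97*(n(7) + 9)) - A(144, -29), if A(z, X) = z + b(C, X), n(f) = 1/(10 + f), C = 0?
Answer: -692125/4874 ≈ -142.00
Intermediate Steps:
b(w, F) = -2
A(z, X) = -2 + z (A(z, X) = z - 2 = -2 + z)
1/(592 - 97*(n(7) + 9)) - A(144, -29) = 1/(592 - 97*(1/(10 + 7) + 9)) - (-2 + 144) = 1/(592 - 97*(1/17 + 9)) - 1*142 = 1/(592 - 97*(1/17 + 9)) - 142 = 1/(592 - 97*154/17) - 142 = 1/(592 - 14938/17) - 142 = 1/(-4874/17) - 142 = -17/4874 - 142 = -692125/4874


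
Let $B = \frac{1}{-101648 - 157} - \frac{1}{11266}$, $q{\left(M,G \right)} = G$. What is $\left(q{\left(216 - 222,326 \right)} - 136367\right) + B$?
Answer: $- \frac{156030202133401}{1146935130} \approx -1.3604 \cdot 10^{5}$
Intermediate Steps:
$B = - \frac{113071}{1146935130}$ ($B = \frac{1}{-101805} - \frac{1}{11266} = - \frac{1}{101805} - \frac{1}{11266} = - \frac{113071}{1146935130} \approx -9.8585 \cdot 10^{-5}$)
$\left(q{\left(216 - 222,326 \right)} - 136367\right) + B = \left(326 - 136367\right) - \frac{113071}{1146935130} = -136041 - \frac{113071}{1146935130} = - \frac{156030202133401}{1146935130}$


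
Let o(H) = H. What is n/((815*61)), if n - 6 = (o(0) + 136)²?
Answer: 18502/49715 ≈ 0.37216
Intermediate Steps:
n = 18502 (n = 6 + (0 + 136)² = 6 + 136² = 6 + 18496 = 18502)
n/((815*61)) = 18502/((815*61)) = 18502/49715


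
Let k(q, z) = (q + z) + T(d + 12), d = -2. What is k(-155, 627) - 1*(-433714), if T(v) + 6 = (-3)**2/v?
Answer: 4341809/10 ≈ 4.3418e+5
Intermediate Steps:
T(v) = -6 + 9/v (T(v) = -6 + (-3)**2/v = -6 + 9/v)
k(q, z) = -51/10 + q + z (k(q, z) = (q + z) + (-6 + 9/(-2 + 12)) = (q + z) + (-6 + 9/10) = (q + z) - 51/10 = -51/10 + q + z)
k(-155, 627) - 1*(-433714) = (-51/10 - 155 + 627) - 1*(-433714) = 4669/10 + 433714 = 4341809/10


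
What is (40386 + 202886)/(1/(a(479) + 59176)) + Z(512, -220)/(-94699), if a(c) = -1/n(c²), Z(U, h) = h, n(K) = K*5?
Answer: 142177695375236851292/9876287845 ≈ 1.4396e+10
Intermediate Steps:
n(K) = 5*K
a(c) = -1/(5*c²)
(40386 + 202886)/(1/(a(479) + 59176)) + Z(512, -220)/(-94699) = (40386 + 202886)/(1/(-⅕/479² + 59176)) - 220/(-94699) = 243272/(1/(-⅕*1/229441 + 59176)) - 220*(-1/94699) = 243272/(1/(-1/1147205 + 59176)) + 20/8609 = 243272/(1/(67887003079/1147205)) + 20/8609 = 243272/(1147205/67887003079) + 20/8609 = 243272*(67887003079/1147205) + 20/8609 = 16515007013034488/1147205 + 20/8609 = 142177695375236851292/9876287845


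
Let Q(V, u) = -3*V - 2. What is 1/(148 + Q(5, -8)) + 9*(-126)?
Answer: -148553/131 ≈ -1134.0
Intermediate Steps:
Q(V, u) = -2 - 3*V
1/(148 + Q(5, -8)) + 9*(-126) = 1/(148 + (-2 - 3*5)) + 9*(-126) = 1/(148 + (-2 - 15)) - 1134 = 1/(148 - 17) - 1134 = 1/131 - 1134 = -148553/131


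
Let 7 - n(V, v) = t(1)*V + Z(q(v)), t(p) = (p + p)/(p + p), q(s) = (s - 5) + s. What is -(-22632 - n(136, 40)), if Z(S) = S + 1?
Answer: 22427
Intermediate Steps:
q(s) = -5 + 2*s (q(s) = (-5 + s) + s = -5 + 2*s)
Z(S) = 1 + S
t(p) = 1 (t(p) = (2*p)/((2*p)) = (2*p)*(1/(2*p)) = 1)
n(V, v) = 11 - V - 2*v (n(V, v) = 7 - (1*V + (1 + (-5 + 2*v))) = 7 - (V + (-4 + 2*v)) = 7 - (-4 + V + 2*v) = 7 + (4 - V - 2*v) = 11 - V - 2*v)
-(-22632 - n(136, 40)) = -(-22632 - (11 - 1*136 - 2*40)) = -(-22632 - (11 - 136 - 80)) = -(-22632 - 1*(-205)) = -(-22632 + 205) = -1*(-22427) = 22427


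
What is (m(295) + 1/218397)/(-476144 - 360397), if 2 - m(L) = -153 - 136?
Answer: -63553528/182698044777 ≈ -0.00034786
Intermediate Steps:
m(L) = 291 (m(L) = 2 - (-153 - 136) = 2 - 1*(-289) = 2 + 289 = 291)
(m(295) + 1/218397)/(-476144 - 360397) = (291 + 1/218397)/(-476144 - 360397) = (291 + 1/218397)/(-836541) = (63553528/218397)*(-1/836541) = -63553528/182698044777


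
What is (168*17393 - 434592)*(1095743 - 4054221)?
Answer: -7359012848496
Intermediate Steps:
(168*17393 - 434592)*(1095743 - 4054221) = (2922024 - 434592)*(-2958478) = 2487432*(-2958478) = -7359012848496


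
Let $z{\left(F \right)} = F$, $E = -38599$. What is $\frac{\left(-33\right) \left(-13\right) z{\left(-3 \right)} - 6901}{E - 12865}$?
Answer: $\frac{2047}{12866} \approx 0.1591$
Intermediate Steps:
$\frac{\left(-33\right) \left(-13\right) z{\left(-3 \right)} - 6901}{E - 12865} = \frac{\left(-33\right) \left(-13\right) \left(-3\right) - 6901}{-38599 - 12865} = \frac{429 \left(-3\right) - 6901}{-51464} = \left(-1287 - 6901\right) \left(- \frac{1}{51464}\right) = \left(-8188\right) \left(- \frac{1}{51464}\right) = \frac{2047}{12866}$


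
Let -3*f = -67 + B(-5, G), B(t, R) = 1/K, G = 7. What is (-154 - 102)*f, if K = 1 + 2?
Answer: -51200/9 ≈ -5688.9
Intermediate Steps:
K = 3
B(t, R) = ⅓ (B(t, R) = 1/3 = ⅓)
f = 200/9 (f = -(-67 + ⅓)/3 = -⅓*(-200/3) = 200/9 ≈ 22.222)
(-154 - 102)*f = (-154 - 102)*(200/9) = -256*200/9 = -51200/9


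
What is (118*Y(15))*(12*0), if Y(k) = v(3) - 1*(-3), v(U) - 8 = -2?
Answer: 0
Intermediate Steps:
v(U) = 6 (v(U) = 8 - 2 = 6)
Y(k) = 9 (Y(k) = 6 - 1*(-3) = 6 + 3 = 9)
(118*Y(15))*(12*0) = (118*9)*(12*0) = 1062*0 = 0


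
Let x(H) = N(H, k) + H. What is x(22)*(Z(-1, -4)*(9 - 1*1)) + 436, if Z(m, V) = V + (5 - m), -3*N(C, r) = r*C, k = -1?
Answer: 2716/3 ≈ 905.33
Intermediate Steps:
N(C, r) = -C*r/3 (N(C, r) = -r*C/3 = -C*r/3)
x(H) = 4*H/3 (x(H) = -1/3*H*(-1) + H = H/3 + H = 4*H/3)
Z(m, V) = 5 + V - m
x(22)*(Z(-1, -4)*(9 - 1*1)) + 436 = ((4/3)*22)*((5 - 4 - 1*(-1))*(9 - 1*1)) + 436 = 88*((5 - 4 + 1)*(9 - 1))/3 + 436 = 88*(2*8)/3 + 436 = (88/3)*16 + 436 = 1408/3 + 436 = 2716/3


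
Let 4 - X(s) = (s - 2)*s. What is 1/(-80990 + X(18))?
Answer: -1/81274 ≈ -1.2304e-5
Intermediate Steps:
X(s) = 4 - s*(-2 + s) (X(s) = 4 - (s - 2)*s = 4 - (-2 + s)*s = 4 - s*(-2 + s))
1/(-80990 + X(18)) = 1/(-80990 + (4 - 1*18² + 2*18)) = 1/(-80990 + (4 - 1*324 + 36)) = 1/(-80990 + (4 - 324 + 36)) = 1/(-80990 - 284) = 1/(-81274) = -1/81274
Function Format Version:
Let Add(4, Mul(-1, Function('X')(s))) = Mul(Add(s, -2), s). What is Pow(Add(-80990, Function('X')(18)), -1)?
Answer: Rational(-1, 81274) ≈ -1.2304e-5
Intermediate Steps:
Function('X')(s) = Add(4, Mul(-1, s, Add(-2, s))) (Function('X')(s) = Add(4, Mul(-1, Mul(Add(s, -2), s))) = Add(4, Mul(-1, Mul(Add(-2, s), s))) = Add(4, Mul(-1, Mul(s, Add(-2, s)))) = Add(4, Mul(-1, s, Add(-2, s))))
Pow(Add(-80990, Function('X')(18)), -1) = Pow(Add(-80990, Add(4, Mul(-1, Pow(18, 2)), Mul(2, 18))), -1) = Pow(Add(-80990, Add(4, Mul(-1, 324), 36)), -1) = Pow(Add(-80990, Add(4, -324, 36)), -1) = Pow(Add(-80990, -284), -1) = Pow(-81274, -1) = Rational(-1, 81274)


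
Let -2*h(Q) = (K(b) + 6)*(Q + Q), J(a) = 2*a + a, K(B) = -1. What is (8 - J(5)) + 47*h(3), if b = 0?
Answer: -712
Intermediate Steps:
J(a) = 3*a
h(Q) = -5*Q (h(Q) = -(-1 + 6)*(Q + Q)/2 = -5*2*Q/2 = -5*Q)
(8 - J(5)) + 47*h(3) = (8 - 3*5) + 47*(-5*3) = (8 - 1*15) + 47*(-15) = (8 - 15) - 705 = -7 - 705 = -712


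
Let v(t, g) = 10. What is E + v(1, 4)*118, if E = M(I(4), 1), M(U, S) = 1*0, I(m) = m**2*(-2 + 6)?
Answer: 1180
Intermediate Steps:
I(m) = 4*m**2 (I(m) = m**2*4 = 4*m**2)
M(U, S) = 0
E = 0
E + v(1, 4)*118 = 0 + 10*118 = 0 + 1180 = 1180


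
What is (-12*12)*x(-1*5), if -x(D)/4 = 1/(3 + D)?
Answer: -288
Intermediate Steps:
x(D) = -4/(3 + D)
(-12*12)*x(-1*5) = (-12*12)*(-4/(3 - 1*5)) = -(-576)/(3 - 5) = -(-576)/(-2) = -(-576)*(-1)/2 = -144*2 = -288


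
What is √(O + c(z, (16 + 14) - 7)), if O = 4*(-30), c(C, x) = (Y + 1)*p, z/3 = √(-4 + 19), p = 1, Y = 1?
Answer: I*√118 ≈ 10.863*I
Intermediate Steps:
z = 3*√15 (z = 3*√(-4 + 19) = 3*√15 ≈ 11.619)
c(C, x) = 2 (c(C, x) = (1 + 1)*1 = 2*1 = 2)
O = -120
√(O + c(z, (16 + 14) - 7)) = √(-120 + 2) = √(-118) = I*√118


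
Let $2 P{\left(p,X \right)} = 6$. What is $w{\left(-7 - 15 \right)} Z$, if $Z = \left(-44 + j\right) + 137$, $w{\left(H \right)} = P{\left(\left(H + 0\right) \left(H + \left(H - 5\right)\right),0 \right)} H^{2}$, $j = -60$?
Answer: $47916$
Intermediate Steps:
$P{\left(p,X \right)} = 3$ ($P{\left(p,X \right)} = \frac{1}{2} \cdot 6 = 3$)
$w{\left(H \right)} = 3 H^{2}$
$Z = 33$ ($Z = \left(-44 - 60\right) + 137 = -104 + 137 = 33$)
$w{\left(-7 - 15 \right)} Z = 3 \left(-7 - 15\right)^{2} \cdot 33 = 3 \left(-22\right)^{2} \cdot 33 = 3 \cdot 484 \cdot 33 = 1452 \cdot 33 = 47916$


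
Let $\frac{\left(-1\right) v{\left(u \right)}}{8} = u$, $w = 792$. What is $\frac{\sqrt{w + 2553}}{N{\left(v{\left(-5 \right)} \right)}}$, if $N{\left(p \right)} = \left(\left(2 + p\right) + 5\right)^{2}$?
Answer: $\frac{\sqrt{3345}}{2209} \approx 0.026182$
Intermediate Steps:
$v{\left(u \right)} = - 8 u$
$N{\left(p \right)} = \left(7 + p\right)^{2}$
$\frac{\sqrt{w + 2553}}{N{\left(v{\left(-5 \right)} \right)}} = \frac{\sqrt{792 + 2553}}{\left(7 - -40\right)^{2}} = \frac{\sqrt{3345}}{\left(7 + 40\right)^{2}} = \frac{\sqrt{3345}}{47^{2}} = \frac{\sqrt{3345}}{2209}$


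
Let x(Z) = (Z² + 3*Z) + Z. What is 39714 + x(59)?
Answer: 43431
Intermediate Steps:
x(Z) = Z² + 4*Z
39714 + x(59) = 39714 + 59*(4 + 59) = 39714 + 59*63 = 39714 + 3717 = 43431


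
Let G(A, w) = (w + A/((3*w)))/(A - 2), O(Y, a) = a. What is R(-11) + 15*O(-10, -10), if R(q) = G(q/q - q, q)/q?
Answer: -36275/242 ≈ -149.90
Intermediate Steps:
G(A, w) = (w + A/(3*w))/(-2 + A) (G(A, w) = (w + A*(1/(3*w)))/(-2 + A) = (w + A/(3*w))/(-2 + A))
R(q) = (⅓ + q² - q/3)/(q²*(-1 - q)) (R(q) = ((q² + (q/q - q)/3)/(q*(-2 + (q/q - q))))/q = ((q² + (1 - q)/3)/(q*(-2 + (1 - q))))/q = ((q² + (⅓ - q/3))/(q*(-1 - q)))/q = ((⅓ + q² - q/3)/(q*(-1 - q)))/q = (⅓ + q² - q/3)/(q²*(-1 - q)))
R(-11) + 15*O(-10, -10) = (⅓)*(-1 - 11 - 3*(-11)²)/((-11)²*(1 - 11)) + 15*(-10) = (⅓)*(1/121)*(-1 - 11 - 3*121)/(-10) - 150 = (⅓)*(1/121)*(-⅒)*(-1 - 11 - 363) - 150 = (⅓)*(1/121)*(-⅒)*(-375) - 150 = 25/242 - 150 = -36275/242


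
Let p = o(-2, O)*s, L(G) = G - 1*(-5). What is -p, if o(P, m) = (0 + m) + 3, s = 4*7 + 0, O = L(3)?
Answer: -308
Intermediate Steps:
L(G) = 5 + G (L(G) = G + 5 = 5 + G)
O = 8 (O = 5 + 3 = 8)
s = 28 (s = 28 + 0 = 28)
o(P, m) = 3 + m (o(P, m) = m + 3 = 3 + m)
p = 308 (p = (3 + 8)*28 = 11*28 = 308)
-p = -1*308 = -308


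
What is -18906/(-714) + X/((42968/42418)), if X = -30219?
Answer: -76201161665/2556596 ≈ -29806.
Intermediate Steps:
-18906/(-714) + X/((42968/42418)) = -18906/(-714) - 30219/(42968/42418) = -18906*(-1/714) - 30219/(42968*(1/42418)) = 3151/119 - 30219/21484/21209 = 3151/119 - 30219*21209/21484 = 3151/119 - 640914771/21484 = -76201161665/2556596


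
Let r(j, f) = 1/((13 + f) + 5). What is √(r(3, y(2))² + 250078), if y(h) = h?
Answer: √100031201/20 ≈ 500.08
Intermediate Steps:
r(j, f) = 1/(18 + f)
√(r(3, y(2))² + 250078) = √((1/(18 + 2))² + 250078) = √((1/20)² + 250078) = √(1/400 + 250078) = √(100031201/400) = √100031201/20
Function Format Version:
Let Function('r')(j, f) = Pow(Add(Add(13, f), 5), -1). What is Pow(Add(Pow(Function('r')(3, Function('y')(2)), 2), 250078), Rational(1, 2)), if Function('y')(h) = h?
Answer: Mul(Rational(1, 20), Pow(100031201, Rational(1, 2))) ≈ 500.08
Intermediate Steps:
Function('r')(j, f) = Pow(Add(18, f), -1)
Pow(Add(Pow(Function('r')(3, Function('y')(2)), 2), 250078), Rational(1, 2)) = Pow(Add(Pow(Pow(Add(18, 2), -1), 2), 250078), Rational(1, 2)) = Pow(Add(Pow(Pow(20, -1), 2), 250078), Rational(1, 2)) = Pow(Add(Pow(Rational(1, 20), 2), 250078), Rational(1, 2)) = Pow(Add(Rational(1, 400), 250078), Rational(1, 2)) = Pow(Rational(100031201, 400), Rational(1, 2)) = Mul(Rational(1, 20), Pow(100031201, Rational(1, 2)))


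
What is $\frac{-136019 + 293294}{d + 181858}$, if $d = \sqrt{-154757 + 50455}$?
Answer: $\frac{14300858475}{16536218233} - \frac{1730025 i \sqrt{862}}{33072436466} \approx 0.86482 - 0.0015358 i$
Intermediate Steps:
$d = 11 i \sqrt{862}$ ($d = \sqrt{-104302} = 11 i \sqrt{862} \approx 322.96 i$)
$\frac{-136019 + 293294}{d + 181858} = \frac{-136019 + 293294}{11 i \sqrt{862} + 181858} = \frac{157275}{181858 + 11 i \sqrt{862}}$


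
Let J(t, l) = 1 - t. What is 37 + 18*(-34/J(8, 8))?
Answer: 871/7 ≈ 124.43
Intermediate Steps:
37 + 18*(-34/J(8, 8)) = 37 + 18*(-34/(1 - 1*8)) = 37 + 18*(-34/(1 - 8)) = 37 + 18*(-34/(-7)) = 37 + 18*(-34*(-1/7)) = 37 + 18*(34/7) = 37 + 612/7 = 871/7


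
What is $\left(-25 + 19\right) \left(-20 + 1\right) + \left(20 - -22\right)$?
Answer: $156$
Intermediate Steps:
$\left(-25 + 19\right) \left(-20 + 1\right) + \left(20 - -22\right) = \left(-6\right) \left(-19\right) + \left(20 + 22\right) = 114 + 42 = 156$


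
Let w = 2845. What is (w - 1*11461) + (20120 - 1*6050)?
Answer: 5454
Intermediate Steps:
(w - 1*11461) + (20120 - 1*6050) = (2845 - 1*11461) + (20120 - 1*6050) = (2845 - 11461) + (20120 - 6050) = -8616 + 14070 = 5454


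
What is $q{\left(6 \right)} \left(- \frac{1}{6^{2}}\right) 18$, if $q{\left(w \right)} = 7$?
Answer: $- \frac{7}{2} \approx -3.5$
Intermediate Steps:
$q{\left(6 \right)} \left(- \frac{1}{6^{2}}\right) 18 = 7 \left(- \frac{1}{6^{2}}\right) 18 = 7 \left(- \frac{1}{36}\right) 18 = \left(- \frac{7}{36}\right) 18 = - \frac{7}{2}$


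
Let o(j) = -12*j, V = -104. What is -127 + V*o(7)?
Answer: 8609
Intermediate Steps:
-127 + V*o(7) = -127 - (-1248)*7 = -127 - 104*(-84) = -127 + 8736 = 8609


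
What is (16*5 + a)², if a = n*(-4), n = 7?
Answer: 2704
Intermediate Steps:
a = -28 (a = 7*(-4) = -28)
(16*5 + a)² = (16*5 - 28)² = (80 - 28)² = 52² = 2704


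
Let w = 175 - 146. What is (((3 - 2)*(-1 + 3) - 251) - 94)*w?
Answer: -9947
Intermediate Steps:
w = 29
(((3 - 2)*(-1 + 3) - 251) - 94)*w = (((3 - 2)*(-1 + 3) - 251) - 94)*29 = ((1*2 - 251) - 94)*29 = ((2 - 251) - 94)*29 = (-249 - 94)*29 = -343*29 = -9947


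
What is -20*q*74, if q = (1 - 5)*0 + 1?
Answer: -1480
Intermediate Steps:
q = 1 (q = -4*0 + 1 = 0 + 1 = 1)
-20*q*74 = -20*1*74 = -20*74 = -1480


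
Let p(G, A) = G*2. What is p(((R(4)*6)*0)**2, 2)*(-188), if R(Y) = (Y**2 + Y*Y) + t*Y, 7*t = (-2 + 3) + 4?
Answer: 0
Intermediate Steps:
t = 5/7 (t = ((-2 + 3) + 4)/7 = (1 + 4)/7 = (1/7)*5 = 5/7 ≈ 0.71429)
R(Y) = 2*Y**2 + 5*Y/7 (R(Y) = (Y**2 + Y*Y) + 5*Y/7 = (Y**2 + Y**2) + 5*Y/7 = 2*Y**2 + 5*Y/7)
p(G, A) = 2*G
p(((R(4)*6)*0)**2, 2)*(-188) = (2*((((1/7)*4*(5 + 14*4))*6)*0)**2)*(-188) = (2*((((1/7)*4*(5 + 56))*6)*0)**2)*(-188) = (2*((((1/7)*4*61)*6)*0)**2)*(-188) = (2*(((244/7)*6)*0)**2)*(-188) = (2*((1464/7)*0)**2)*(-188) = (2*0**2)*(-188) = (2*0)*(-188) = 0*(-188) = 0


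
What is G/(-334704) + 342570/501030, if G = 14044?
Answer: 15734369/24517068 ≈ 0.64177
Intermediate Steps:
G/(-334704) + 342570/501030 = 14044/(-334704) + 342570/501030 = 14044*(-1/334704) + 342570*(1/501030) = -3511/83676 + 601/879 = 15734369/24517068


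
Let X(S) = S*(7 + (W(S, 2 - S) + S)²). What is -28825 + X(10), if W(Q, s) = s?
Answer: -28715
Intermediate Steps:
X(S) = 11*S (X(S) = S*(7 + ((2 - S) + S)²) = S*(7 + 2²) = S*(7 + 4) = S*11 = 11*S)
-28825 + X(10) = -28825 + 11*10 = -28825 + 110 = -28715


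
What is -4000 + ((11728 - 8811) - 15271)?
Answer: -16354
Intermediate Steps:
-4000 + ((11728 - 8811) - 15271) = -4000 + (2917 - 15271) = -4000 - 12354 = -16354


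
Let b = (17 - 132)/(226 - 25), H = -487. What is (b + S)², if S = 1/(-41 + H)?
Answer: 45819361/139051264 ≈ 0.32951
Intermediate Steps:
S = -1/528 (S = 1/(-41 - 487) = 1/(-528) = -1/528 ≈ -0.0018939)
b = -115/201 ≈ -0.57214
(b + S)² = (-115/201 - 1/528)² = (-6769/11792)² = 45819361/139051264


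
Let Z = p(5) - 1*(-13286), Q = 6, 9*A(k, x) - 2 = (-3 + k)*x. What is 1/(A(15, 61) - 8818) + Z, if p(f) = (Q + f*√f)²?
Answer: 1057310707/78628 + 60*√5 ≈ 13581.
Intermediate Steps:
A(k, x) = 2/9 + x*(-3 + k)/9 (A(k, x) = 2/9 + ((-3 + k)*x)/9 = 2/9 + (x*(-3 + k))/9 = 2/9 + x*(-3 + k)/9)
p(f) = (6 + f^(3/2))² (p(f) = (6 + f*√f)² = (6 + f^(3/2))²)
Z = 13286 + (6 + 5*√5)² (Z = (6 + 5^(3/2))² - 1*(-13286) = (6 + 5*√5)² + 13286 = 13286 + (6 + 5*√5)² ≈ 13581.)
1/(A(15, 61) - 8818) + Z = 1/((2/9 - ⅓*61 + (⅑)*15*61) - 8818) + (13447 + 60*√5) = 1/((2/9 - 61/3 + 305/3) - 8818) + (13447 + 60*√5) = 1/(734/9 - 8818) + (13447 + 60*√5) = 1/(-78628/9) + (13447 + 60*√5) = -9/78628 + (13447 + 60*√5) = 1057310707/78628 + 60*√5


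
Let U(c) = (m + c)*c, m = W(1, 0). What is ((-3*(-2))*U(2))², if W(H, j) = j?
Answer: 576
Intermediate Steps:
m = 0
U(c) = c² (U(c) = (0 + c)*c = c*c = c²)
((-3*(-2))*U(2))² = (-3*(-2)*2²)² = (6*4)² = 24² = 576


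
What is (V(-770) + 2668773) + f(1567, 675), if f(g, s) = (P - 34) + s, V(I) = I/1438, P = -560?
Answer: 1918905641/719 ≈ 2.6689e+6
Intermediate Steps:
V(I) = I/1438 (V(I) = I*(1/1438) = I/1438)
f(g, s) = -594 + s (f(g, s) = (-560 - 34) + s = -594 + s)
(V(-770) + 2668773) + f(1567, 675) = ((1/1438)*(-770) + 2668773) + (-594 + 675) = (-385/719 + 2668773) + 81 = 1918847402/719 + 81 = 1918905641/719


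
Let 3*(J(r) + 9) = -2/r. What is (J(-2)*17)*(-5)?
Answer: 2210/3 ≈ 736.67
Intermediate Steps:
J(r) = -9 - 2/(3*r) (J(r) = -9 + (-2/r)/3 = -9 - 2/(3*r))
(J(-2)*17)*(-5) = ((-9 - ⅔/(-2))*17)*(-5) = ((-9 - ⅔*(-½))*17)*(-5) = ((-9 + ⅓)*17)*(-5) = -26/3*17*(-5) = -442/3*(-5) = 2210/3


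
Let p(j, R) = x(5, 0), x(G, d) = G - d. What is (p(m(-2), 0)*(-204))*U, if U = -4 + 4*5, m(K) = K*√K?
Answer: -16320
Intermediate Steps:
m(K) = K^(3/2)
U = 16 (U = -4 + 20 = 16)
p(j, R) = 5 (p(j, R) = 5 - 1*0 = 5 + 0 = 5)
(p(m(-2), 0)*(-204))*U = (5*(-204))*16 = -1020*16 = -16320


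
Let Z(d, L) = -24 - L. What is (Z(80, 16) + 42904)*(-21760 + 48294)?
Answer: 1137353376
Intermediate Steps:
(Z(80, 16) + 42904)*(-21760 + 48294) = ((-24 - 1*16) + 42904)*(-21760 + 48294) = ((-24 - 16) + 42904)*26534 = (-40 + 42904)*26534 = 42864*26534 = 1137353376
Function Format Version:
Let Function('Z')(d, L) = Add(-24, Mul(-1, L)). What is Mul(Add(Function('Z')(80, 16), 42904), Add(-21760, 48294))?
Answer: 1137353376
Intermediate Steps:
Mul(Add(Function('Z')(80, 16), 42904), Add(-21760, 48294)) = Mul(Add(Add(-24, Mul(-1, 16)), 42904), Add(-21760, 48294)) = Mul(Add(Add(-24, -16), 42904), 26534) = Mul(Add(-40, 42904), 26534) = Mul(42864, 26534) = 1137353376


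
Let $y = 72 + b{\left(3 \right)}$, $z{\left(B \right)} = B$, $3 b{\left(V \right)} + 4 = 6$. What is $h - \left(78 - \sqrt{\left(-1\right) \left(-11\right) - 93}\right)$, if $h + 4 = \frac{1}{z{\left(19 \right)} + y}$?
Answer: $- \frac{22547}{275} + i \sqrt{82} \approx -81.989 + 9.0554 i$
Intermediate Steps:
$b{\left(V \right)} = \frac{2}{3}$ ($b{\left(V \right)} = - \frac{4}{3} + \frac{1}{3} \cdot 6 = - \frac{4}{3} + 2 = \frac{2}{3}$)
$y = \frac{218}{3}$ ($y = 72 + \frac{2}{3} = \frac{218}{3} \approx 72.667$)
$h = - \frac{1097}{275}$ ($h = -4 + \frac{1}{19 + \frac{218}{3}} = -4 + \frac{1}{\frac{275}{3}} = -4 + \frac{3}{275} = - \frac{1097}{275} \approx -3.9891$)
$h - \left(78 - \sqrt{\left(-1\right) \left(-11\right) - 93}\right) = - \frac{1097}{275} - \left(78 - \sqrt{\left(-1\right) \left(-11\right) - 93}\right) = - \frac{1097}{275} - \left(78 - \sqrt{11 - 93}\right) = - \frac{1097}{275} - \left(78 - \sqrt{-82}\right) = - \frac{1097}{275} - \left(78 - i \sqrt{82}\right) = - \frac{22547}{275} + i \sqrt{82}$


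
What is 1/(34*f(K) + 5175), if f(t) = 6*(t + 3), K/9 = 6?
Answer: 1/16803 ≈ 5.9513e-5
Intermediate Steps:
K = 54 (K = 9*6 = 54)
f(t) = 18 + 6*t (f(t) = 6*(3 + t) = 18 + 6*t)
1/(34*f(K) + 5175) = 1/(34*(18 + 6*54) + 5175) = 1/(34*(18 + 324) + 5175) = 1/(34*342 + 5175) = 1/(11628 + 5175) = 1/16803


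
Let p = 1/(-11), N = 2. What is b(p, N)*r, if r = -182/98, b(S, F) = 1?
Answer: -13/7 ≈ -1.8571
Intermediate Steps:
p = -1/11 ≈ -0.090909
r = -13/7 (r = -182*1/98 = -13/7 ≈ -1.8571)
b(p, N)*r = 1*(-13/7) = -13/7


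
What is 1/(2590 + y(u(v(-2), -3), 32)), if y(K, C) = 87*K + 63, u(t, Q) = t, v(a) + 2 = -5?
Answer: 1/2044 ≈ 0.00048924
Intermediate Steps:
v(a) = -7 (v(a) = -2 - 5 = -7)
y(K, C) = 63 + 87*K
1/(2590 + y(u(v(-2), -3), 32)) = 1/(2590 + (63 + 87*(-7))) = 1/(2590 + (63 - 609)) = 1/(2590 - 546) = 1/2044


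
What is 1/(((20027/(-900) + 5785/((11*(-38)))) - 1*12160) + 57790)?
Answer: 188100/8576214107 ≈ 2.1933e-5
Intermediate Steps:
1/(((20027/(-900) + 5785/((11*(-38)))) - 1*12160) + 57790) = 1/(((20027*(-1/900) + 5785/(-418)) - 12160) + 57790) = 1/(((-20027/900 + 5785*(-1/418)) - 12160) + 57790) = 1/(((-20027/900 - 5785/418) - 12160) + 57790) = 1/((-6788893/188100 - 12160) + 57790) = 1/(-2294084893/188100 + 57790) = 1/(8576214107/188100) = 188100/8576214107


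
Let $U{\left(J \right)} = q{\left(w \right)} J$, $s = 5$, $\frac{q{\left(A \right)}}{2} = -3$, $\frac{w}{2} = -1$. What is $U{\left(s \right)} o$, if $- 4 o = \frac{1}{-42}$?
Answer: $- \frac{5}{28} \approx -0.17857$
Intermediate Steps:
$w = -2$ ($w = 2 \left(-1\right) = -2$)
$q{\left(A \right)} = -6$ ($q{\left(A \right)} = 2 \left(-3\right) = -6$)
$o = \frac{1}{168}$ ($o = - \frac{1}{4 \left(-42\right)} = \left(- \frac{1}{4}\right) \left(- \frac{1}{42}\right) = \frac{1}{168} \approx 0.0059524$)
$U{\left(J \right)} = - 6 J$
$U{\left(s \right)} o = \left(-6\right) 5 \cdot \frac{1}{168} = \left(-30\right) \frac{1}{168} = - \frac{5}{28}$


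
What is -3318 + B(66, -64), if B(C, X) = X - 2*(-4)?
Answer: -3374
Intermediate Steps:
B(C, X) = 8 + X (B(C, X) = X + 8 = 8 + X)
-3318 + B(66, -64) = -3318 + (8 - 64) = -3318 - 56 = -3374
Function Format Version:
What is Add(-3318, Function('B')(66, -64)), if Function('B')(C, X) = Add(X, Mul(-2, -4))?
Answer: -3374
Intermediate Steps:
Function('B')(C, X) = Add(8, X) (Function('B')(C, X) = Add(X, 8) = Add(8, X))
Add(-3318, Function('B')(66, -64)) = Add(-3318, Add(8, -64)) = Add(-3318, -56) = -3374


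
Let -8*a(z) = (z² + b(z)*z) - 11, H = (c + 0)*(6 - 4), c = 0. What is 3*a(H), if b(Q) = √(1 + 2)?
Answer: 33/8 ≈ 4.1250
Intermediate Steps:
b(Q) = √3
H = 0 (H = (0 + 0)*(6 - 4) = 0*2 = 0)
a(z) = 11/8 - z²/8 - z*√3/8 (a(z) = -((z² + √3*z) - 11)/8 = -((z² + z*√3) - 11)/8 = -(-11 + z² + z*√3)/8 = 11/8 - z²/8 - z*√3/8)
3*a(H) = 3*(11/8 - ⅛*0² - ⅛*0*√3) = 3*(11/8 - ⅛*0 + 0) = 3*(11/8 + 0 + 0) = 3*(11/8) = 33/8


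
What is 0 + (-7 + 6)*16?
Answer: -16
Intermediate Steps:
0 + (-7 + 6)*16 = 0 - 1*16 = 0 - 16 = -16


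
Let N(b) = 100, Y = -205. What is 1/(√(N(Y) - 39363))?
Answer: -I*√39263/39263 ≈ -0.0050467*I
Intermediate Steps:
1/(√(N(Y) - 39363)) = 1/(√(100 - 39363)) = 1/(√(-39263)) = 1/(I*√39263) = -I*√39263/39263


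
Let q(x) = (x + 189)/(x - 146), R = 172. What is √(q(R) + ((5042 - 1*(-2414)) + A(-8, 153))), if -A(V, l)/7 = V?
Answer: √5087498/26 ≈ 86.752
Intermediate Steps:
A(V, l) = -7*V
q(x) = (189 + x)/(-146 + x)
√(q(R) + ((5042 - 1*(-2414)) + A(-8, 153))) = √((189 + 172)/(-146 + 172) + ((5042 - 1*(-2414)) - 7*(-8))) = √(361/26 + ((5042 + 2414) + 56)) = √((1/26)*361 + (7456 + 56)) = √(361/26 + 7512) = √(195673/26) = √5087498/26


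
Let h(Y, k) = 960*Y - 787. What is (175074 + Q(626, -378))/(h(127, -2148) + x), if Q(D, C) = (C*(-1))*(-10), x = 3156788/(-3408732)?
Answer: 72986917401/51613347071 ≈ 1.4141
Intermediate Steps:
x = -789197/852183 (x = 3156788*(-1/3408732) = -789197/852183 ≈ -0.92609)
Q(D, C) = 10*C (Q(D, C) = -C*(-10) = 10*C)
h(Y, k) = -787 + 960*Y
(175074 + Q(626, -378))/(h(127, -2148) + x) = (175074 + 10*(-378))/((-787 + 960*127) - 789197/852183) = (175074 - 3780)/((-787 + 121920) - 789197/852183) = 171294/(121133 - 789197/852183) = 171294/(103226694142/852183) = 171294*(852183/103226694142) = 72986917401/51613347071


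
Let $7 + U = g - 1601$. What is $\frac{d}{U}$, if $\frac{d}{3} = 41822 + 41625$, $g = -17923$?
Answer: $- \frac{250341}{19531} \approx -12.818$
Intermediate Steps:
$U = -19531$ ($U = -7 - 19524 = -19531$)
$d = 250341$ ($d = 3 \left(41822 + 41625\right) = 3 \cdot 83447 = 250341$)
$\frac{d}{U} = \frac{250341}{-19531} = 250341 \left(- \frac{1}{19531}\right) = - \frac{250341}{19531}$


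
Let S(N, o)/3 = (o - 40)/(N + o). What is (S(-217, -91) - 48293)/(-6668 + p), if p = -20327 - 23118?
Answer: 14873851/15434804 ≈ 0.96366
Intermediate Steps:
S(N, o) = 3*(-40 + o)/(N + o) (S(N, o) = 3*((o - 40)/(N + o)) = 3*((-40 + o)/(N + o)) = 3*(-40 + o)/(N + o))
p = -43445
(S(-217, -91) - 48293)/(-6668 + p) = (3*(-40 - 91)/(-217 - 91) - 48293)/(-6668 - 43445) = (3*(-131)/(-308) - 48293)/(-50113) = (3*(-1/308)*(-131) - 48293)*(-1/50113) = (393/308 - 48293)*(-1/50113) = -14873851/308*(-1/50113) = 14873851/15434804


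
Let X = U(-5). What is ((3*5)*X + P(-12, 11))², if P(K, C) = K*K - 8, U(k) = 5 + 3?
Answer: 65536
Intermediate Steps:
U(k) = 8
X = 8
P(K, C) = -8 + K² (P(K, C) = K² - 8 = -8 + K²)
((3*5)*X + P(-12, 11))² = ((3*5)*8 + (-8 + (-12)²))² = (15*8 + (-8 + 144))² = (120 + 136)² = 256² = 65536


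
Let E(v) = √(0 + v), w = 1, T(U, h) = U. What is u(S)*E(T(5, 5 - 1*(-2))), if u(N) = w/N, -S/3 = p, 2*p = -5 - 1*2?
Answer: 2*√5/21 ≈ 0.21296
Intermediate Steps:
p = -7/2 (p = (-5 - 1*2)/2 = (-5 - 2)/2 = (½)*(-7) = -7/2 ≈ -3.5000)
S = 21/2 (S = -3*(-7/2) = 21/2 ≈ 10.500)
E(v) = √v
u(N) = 1/N
u(S)*E(T(5, 5 - 1*(-2))) = √5/(21/2) = 2*√5/21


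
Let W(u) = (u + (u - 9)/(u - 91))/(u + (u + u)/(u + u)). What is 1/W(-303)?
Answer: 59494/59535 ≈ 0.99931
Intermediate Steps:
W(u) = (u + (-9 + u)/(-91 + u))/(1 + u) (W(u) = (u + (-9 + u)/(-91 + u))/(u + (2*u)/((2*u))) = (u + (-9 + u)/(-91 + u))/(u + (2*u)*(1/(2*u))) = (u + (-9 + u)/(-91 + u))/(u + 1) = (u + (-9 + u)/(-91 + u))/(1 + u))
1/W(-303) = 1/((9 - 1*(-303)**2 + 90*(-303))/(91 - 1*(-303)**2 + 90*(-303))) = 1/((9 - 1*91809 - 27270)/(91 - 1*91809 - 27270)) = 1/((9 - 91809 - 27270)/(91 - 91809 - 27270)) = 1/(-119070/(-118988)) = 1/(-1/118988*(-119070)) = 1/(59535/59494) = 59494/59535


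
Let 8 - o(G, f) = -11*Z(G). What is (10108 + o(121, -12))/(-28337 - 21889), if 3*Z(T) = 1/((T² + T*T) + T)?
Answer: -81120205/402762294 ≈ -0.20141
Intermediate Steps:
Z(T) = 1/(3*(T + 2*T²)) (Z(T) = 1/(3*((T² + T*T) + T)) = 1/(3*((T² + T²) + T)) = 1/(3*(2*T² + T)) = 1/(3*(T + 2*T²)))
o(G, f) = 8 + 11/(3*G*(1 + 2*G)) (o(G, f) = 8 - (-11)*1/(3*G*(1 + 2*G)) = 8 - (-11)/(3*G*(1 + 2*G)) = 8 + 11/(3*G*(1 + 2*G)))
(10108 + o(121, -12))/(-28337 - 21889) = (10108 + (⅓)*(11 + 24*121*(1 + 2*121))/(121*(1 + 2*121)))/(-28337 - 21889) = (10108 + (⅓)*(1/121)*(11 + 24*121*(1 + 242))/(1 + 242))/(-50226) = (10108 + (⅓)*(1/121)*(11 + 24*121*243)/243)*(-1/50226) = (10108 + (⅓)*(1/121)*(1/243)*(11 + 705672))*(-1/50226) = (10108 + (⅓)*(1/121)*(1/243)*705683)*(-1/50226) = (10108 + 64153/8019)*(-1/50226) = (81120205/8019)*(-1/50226) = -81120205/402762294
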